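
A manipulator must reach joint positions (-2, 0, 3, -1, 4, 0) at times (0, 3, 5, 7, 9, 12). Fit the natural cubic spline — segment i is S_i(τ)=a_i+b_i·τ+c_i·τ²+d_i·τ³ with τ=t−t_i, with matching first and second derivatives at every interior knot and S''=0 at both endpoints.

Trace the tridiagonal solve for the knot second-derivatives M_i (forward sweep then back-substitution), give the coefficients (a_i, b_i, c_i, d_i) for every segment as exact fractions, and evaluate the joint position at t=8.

  seg 0: a=-2 b=-1/84 c=0 d=19/252
  seg 1: a=0 b=85/42 c=19/28 d=-79/168
  seg 2: a=3 b=-19/21 c=-15/7 d=67/84
  seg 3: a=-1 b=2/21 c=37/14 d=-121/168
  seg 4: a=4 b=85/42 c=-47/28 d=47/252
S(8) = 57/56

Δ: Δ0=2/3, Δ1=3/2, Δ2=-2, Δ3=5/2, Δ4=-4/3
row 1: diag=10, rhs=5; c'=1/5, d'=1/2
row 2: denom=8−2·1/5=38/5; d'=(-21−2·1/2)/(38/5)=-55/19
row 3: denom=8−2·5/19=142/19; d'=(27−2·-55/19)/(142/19)=623/142
row 4: denom=10−2·19/71=672/71; d'=(-23−2·623/142)/(672/71)=-47/14
back: M4=-47/14
back: M3=623/142−19/71·-47/14=37/7
back: M2=-55/19−5/19·37/7=-30/7
back: M1=1/2−1/5·-30/7=19/14
M: M0=0, M1=19/14, M2=-30/7, M3=37/7, M4=-47/14, M5=0
seg 0: a=-2, c=M0/2=0, d=(M1−M0)/(6·3)=19/252, b=Δ0−h0·(2M0+M1)/6=-1/84
seg 1: a=0, c=M1/2=19/28, d=(M2−M1)/(6·2)=-79/168, b=Δ1−h1·(2M1+M2)/6=85/42
seg 2: a=3, c=M2/2=-15/7, d=(M3−M2)/(6·2)=67/84, b=Δ2−h2·(2M2+M3)/6=-19/21
seg 3: a=-1, c=M3/2=37/14, d=(M4−M3)/(6·2)=-121/168, b=Δ3−h3·(2M3+M4)/6=2/21
seg 4: a=4, c=M4/2=-47/28, d=(M5−M4)/(6·3)=47/252, b=Δ4−h4·(2M4+M5)/6=85/42
t_q=8 → seg 3, τ=1; S=-1+2/21·τ+37/14·τ²+-121/168·τ³=57/56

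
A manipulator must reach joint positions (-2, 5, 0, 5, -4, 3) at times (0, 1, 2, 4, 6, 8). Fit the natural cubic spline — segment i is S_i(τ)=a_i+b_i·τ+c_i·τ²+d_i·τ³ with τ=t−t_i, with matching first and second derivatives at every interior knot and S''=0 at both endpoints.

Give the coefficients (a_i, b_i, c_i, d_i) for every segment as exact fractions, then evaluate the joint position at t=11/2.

Δ: Δ0=7, Δ1=-5, Δ2=5/2, Δ3=-9/2, Δ4=7/2
row 1: diag=4, rhs=-72; c'=1/4, d'=-18
row 2: denom=6−1·1/4=23/4; d'=(45−1·-18)/(23/4)=252/23
row 3: denom=8−2·8/23=168/23; d'=(-42−2·252/23)/(168/23)=-35/4
row 4: denom=8−2·23/84=313/42; d'=(48−2·-35/4)/(313/42)=2751/313
back: M4=2751/313
back: M3=-35/4−23/84·2751/313=-3492/313
back: M2=252/23−8/23·-3492/313=4644/313
back: M1=-18−1/4·4644/313=-6795/313
M: M0=0, M1=-6795/313, M2=4644/313, M3=-3492/313, M4=2751/313, M5=0
seg 0: a=-2, c=M0/2=0, d=(M1−M0)/(6·1)=-2265/626, b=Δ0−h0·(2M0+M1)/6=6647/626
seg 1: a=5, c=M1/2=-6795/626, d=(M2−M1)/(6·1)=3813/626, b=Δ1−h1·(2M1+M2)/6=-74/313
seg 2: a=0, c=M2/2=2322/313, d=(M3−M2)/(6·2)=-678/313, b=Δ2−h2·(2M2+M3)/6=-2299/626
seg 3: a=5, c=M3/2=-1746/313, d=(M4−M3)/(6·2)=2081/1252, b=Δ3−h3·(2M3+M4)/6=5/626
seg 4: a=-4, c=M4/2=2751/626, d=(M5−M4)/(6·2)=-917/1252, b=Δ4−h4·(2M4+M5)/6=-1477/626
t_q=11/2 → seg 3, τ=3/2; S=5+5/626·τ+-1746/313·τ²+2081/1252·τ³=-19325/10016

  seg 0: a=-2 b=6647/626 c=0 d=-2265/626
  seg 1: a=5 b=-74/313 c=-6795/626 d=3813/626
  seg 2: a=0 b=-2299/626 c=2322/313 d=-678/313
  seg 3: a=5 b=5/626 c=-1746/313 d=2081/1252
  seg 4: a=-4 b=-1477/626 c=2751/626 d=-917/1252
S(11/2) = -19325/10016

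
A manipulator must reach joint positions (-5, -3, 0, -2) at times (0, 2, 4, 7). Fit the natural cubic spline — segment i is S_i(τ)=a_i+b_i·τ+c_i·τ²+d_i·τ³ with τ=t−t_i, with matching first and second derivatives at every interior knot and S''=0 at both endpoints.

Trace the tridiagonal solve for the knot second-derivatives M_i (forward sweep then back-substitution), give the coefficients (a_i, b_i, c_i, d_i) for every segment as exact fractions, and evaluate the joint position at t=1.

  seg 0: a=-5 b=43/57 c=0 d=7/114
  seg 1: a=-3 b=85/57 c=7/19 d=-83/456
  seg 2: a=0 b=89/114 c=-55/76 d=55/684
S(1) = -159/38

Δ: Δ0=1, Δ1=3/2, Δ2=-2/3
row 1: diag=8, rhs=3; c'=1/4, d'=3/8
row 2: denom=10−2·1/4=19/2; d'=(-13−2·3/8)/(19/2)=-55/38
back: M2=-55/38
back: M1=3/8−1/4·-55/38=14/19
M: M0=0, M1=14/19, M2=-55/38, M3=0
seg 0: a=-5, c=M0/2=0, d=(M1−M0)/(6·2)=7/114, b=Δ0−h0·(2M0+M1)/6=43/57
seg 1: a=-3, c=M1/2=7/19, d=(M2−M1)/(6·2)=-83/456, b=Δ1−h1·(2M1+M2)/6=85/57
seg 2: a=0, c=M2/2=-55/76, d=(M3−M2)/(6·3)=55/684, b=Δ2−h2·(2M2+M3)/6=89/114
t_q=1 → seg 0, τ=1; S=-5+43/57·τ+0·τ²+7/114·τ³=-159/38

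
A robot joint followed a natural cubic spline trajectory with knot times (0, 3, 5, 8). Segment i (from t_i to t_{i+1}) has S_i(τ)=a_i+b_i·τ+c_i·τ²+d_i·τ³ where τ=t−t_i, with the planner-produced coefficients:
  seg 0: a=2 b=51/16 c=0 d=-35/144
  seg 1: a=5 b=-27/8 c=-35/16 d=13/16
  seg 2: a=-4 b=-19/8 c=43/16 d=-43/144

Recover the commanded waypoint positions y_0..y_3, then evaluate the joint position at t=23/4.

y_0 = S_0(0) = a_0 = 2
y_1 = S_1(0) = a_1 = 5
y_2 = S_2(0) = a_2 = -4
y_3 = S_2(3) = 5
t_q=23/4 is in segment 2 (τ=3/4); S_2(τ)=-4501/1024

y_0=2 y_1=5 y_2=-4 y_3=5
S(23/4) = -4501/1024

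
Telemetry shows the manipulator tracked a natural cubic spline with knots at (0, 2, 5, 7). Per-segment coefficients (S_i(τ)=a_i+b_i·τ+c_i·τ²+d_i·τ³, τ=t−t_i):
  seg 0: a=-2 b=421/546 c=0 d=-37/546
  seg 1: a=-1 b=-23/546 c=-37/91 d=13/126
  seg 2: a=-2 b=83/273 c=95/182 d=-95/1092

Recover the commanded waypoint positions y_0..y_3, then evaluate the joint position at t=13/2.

y_0 = S_0(0) = a_0 = -2
y_1 = S_1(0) = a_1 = -1
y_2 = S_2(0) = a_2 = -2
y_3 = S_2(2) = 0
t_q=13/2 is in segment 2 (τ=3/2); S_2(τ)=-1931/2912

y_0=-2 y_1=-1 y_2=-2 y_3=0
S(13/2) = -1931/2912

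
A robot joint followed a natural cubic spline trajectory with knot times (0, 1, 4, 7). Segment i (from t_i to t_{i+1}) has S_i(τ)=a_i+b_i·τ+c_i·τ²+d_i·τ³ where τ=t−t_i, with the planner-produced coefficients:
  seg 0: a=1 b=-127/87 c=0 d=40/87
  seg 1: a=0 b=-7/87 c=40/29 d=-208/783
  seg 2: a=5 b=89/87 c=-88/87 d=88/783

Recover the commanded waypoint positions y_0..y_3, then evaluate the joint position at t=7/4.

y_0=1 y_1=0 y_2=5 y_3=2
S(7/4) = 35/58

y_0 = S_0(0) = a_0 = 1
y_1 = S_1(0) = a_1 = 0
y_2 = S_2(0) = a_2 = 5
y_3 = S_2(3) = 2
t_q=7/4 is in segment 1 (τ=3/4); S_1(τ)=35/58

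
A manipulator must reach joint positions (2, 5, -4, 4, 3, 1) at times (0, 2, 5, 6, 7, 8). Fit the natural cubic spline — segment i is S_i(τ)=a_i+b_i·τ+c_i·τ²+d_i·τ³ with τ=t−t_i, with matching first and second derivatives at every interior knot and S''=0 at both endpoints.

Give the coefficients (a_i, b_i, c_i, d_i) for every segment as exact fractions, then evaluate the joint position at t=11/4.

Δ: Δ0=3/2, Δ1=-3, Δ2=8, Δ3=-1, Δ4=-2
row 1: diag=10, rhs=-27; c'=3/10, d'=-27/10
row 2: denom=8−3·3/10=71/10; d'=(66−3·-27/10)/(71/10)=741/71
row 3: denom=4−1·10/71=274/71; d'=(-54−1·741/71)/(274/71)=-4575/274
row 4: denom=4−1·71/274=1025/274; d'=(-6−1·-4575/274)/(1025/274)=2931/1025
back: M4=2931/1025
back: M3=-4575/274−71/274·2931/1025=-17874/1025
back: M2=741/71−10/71·-17874/1025=2643/205
back: M1=-27/10−3/10·2643/205=-6732/1025
M: M0=0, M1=-6732/1025, M2=2643/205, M3=-17874/1025, M4=2931/1025, M5=0
seg 0: a=2, c=M0/2=0, d=(M1−M0)/(6·2)=-561/1025, b=Δ0−h0·(2M0+M1)/6=7563/2050
seg 1: a=5, c=M1/2=-3366/1025, d=(M2−M1)/(6·3)=6649/6150, b=Δ1−h1·(2M1+M2)/6=-5901/2050
seg 2: a=-4, c=M2/2=2643/410, d=(M3−M2)/(6·1)=-10363/2050, b=Δ2−h2·(2M2+M3)/6=6774/1025
seg 3: a=4, c=M3/2=-8937/1025, d=(M4−M3)/(6·1)=1387/410, b=Δ3−h3·(2M3+M4)/6=8889/2050
seg 4: a=3, c=M4/2=2931/2050, d=(M5−M4)/(6·1)=-977/2050, b=Δ4−h4·(2M4+M5)/6=-3027/1025
t_q=11/4 → seg 1, τ=3/4; S=5+-5901/2050·τ+-3366/1025·τ²+6649/6150·τ³=190241/131200

  seg 0: a=2 b=7563/2050 c=0 d=-561/1025
  seg 1: a=5 b=-5901/2050 c=-3366/1025 d=6649/6150
  seg 2: a=-4 b=6774/1025 c=2643/410 d=-10363/2050
  seg 3: a=4 b=8889/2050 c=-8937/1025 d=1387/410
  seg 4: a=3 b=-3027/1025 c=2931/2050 d=-977/2050
S(11/4) = 190241/131200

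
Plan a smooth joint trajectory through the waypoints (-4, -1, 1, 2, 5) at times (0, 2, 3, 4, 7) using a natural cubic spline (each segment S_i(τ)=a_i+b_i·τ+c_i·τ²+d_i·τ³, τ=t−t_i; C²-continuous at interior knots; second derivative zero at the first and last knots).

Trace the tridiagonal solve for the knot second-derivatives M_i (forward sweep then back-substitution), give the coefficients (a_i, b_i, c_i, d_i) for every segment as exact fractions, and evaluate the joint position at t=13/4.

  seg 0: a=-4 b=110/89 c=0 d=47/712
  seg 1: a=-1 b=361/178 c=141/356 d=-151/356
  seg 2: a=1 b=551/356 c=-78/89 d=117/356
  seg 3: a=2 b=139/178 c=39/356 d=-13/1068
S(13/4) = 30469/22784

Δ: Δ0=3/2, Δ1=2, Δ2=1, Δ3=1
row 1: diag=6, rhs=3; c'=1/6, d'=1/2
row 2: denom=4−1·1/6=23/6; d'=(-6−1·1/2)/(23/6)=-39/23
row 3: denom=8−1·6/23=178/23; d'=(0−1·-39/23)/(178/23)=39/178
back: M3=39/178
back: M2=-39/23−6/23·39/178=-156/89
back: M1=1/2−1/6·-156/89=141/178
M: M0=0, M1=141/178, M2=-156/89, M3=39/178, M4=0
seg 0: a=-4, c=M0/2=0, d=(M1−M0)/(6·2)=47/712, b=Δ0−h0·(2M0+M1)/6=110/89
seg 1: a=-1, c=M1/2=141/356, d=(M2−M1)/(6·1)=-151/356, b=Δ1−h1·(2M1+M2)/6=361/178
seg 2: a=1, c=M2/2=-78/89, d=(M3−M2)/(6·1)=117/356, b=Δ2−h2·(2M2+M3)/6=551/356
seg 3: a=2, c=M3/2=39/356, d=(M4−M3)/(6·3)=-13/1068, b=Δ3−h3·(2M3+M4)/6=139/178
t_q=13/4 → seg 2, τ=1/4; S=1+551/356·τ+-78/89·τ²+117/356·τ³=30469/22784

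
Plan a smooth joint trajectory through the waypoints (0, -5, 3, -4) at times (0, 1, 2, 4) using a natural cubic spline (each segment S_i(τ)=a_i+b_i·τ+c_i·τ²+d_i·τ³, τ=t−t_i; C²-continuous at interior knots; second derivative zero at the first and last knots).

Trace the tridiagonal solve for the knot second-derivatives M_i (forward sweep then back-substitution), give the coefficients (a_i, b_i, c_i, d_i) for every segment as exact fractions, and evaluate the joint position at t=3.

  seg 0: a=0 b=-409/46 c=0 d=179/46
  seg 1: a=-5 b=64/23 c=537/46 d=-297/46
  seg 2: a=3 b=311/46 c=-177/23 d=59/46
S(3) = 77/23

Δ: Δ0=-5, Δ1=8, Δ2=-7/2
row 1: diag=4, rhs=78; c'=1/4, d'=39/2
row 2: denom=6−1·1/4=23/4; d'=(-69−1·39/2)/(23/4)=-354/23
back: M2=-354/23
back: M1=39/2−1/4·-354/23=537/23
M: M0=0, M1=537/23, M2=-354/23, M3=0
seg 0: a=0, c=M0/2=0, d=(M1−M0)/(6·1)=179/46, b=Δ0−h0·(2M0+M1)/6=-409/46
seg 1: a=-5, c=M1/2=537/46, d=(M2−M1)/(6·1)=-297/46, b=Δ1−h1·(2M1+M2)/6=64/23
seg 2: a=3, c=M2/2=-177/23, d=(M3−M2)/(6·2)=59/46, b=Δ2−h2·(2M2+M3)/6=311/46
t_q=3 → seg 2, τ=1; S=3+311/46·τ+-177/23·τ²+59/46·τ³=77/23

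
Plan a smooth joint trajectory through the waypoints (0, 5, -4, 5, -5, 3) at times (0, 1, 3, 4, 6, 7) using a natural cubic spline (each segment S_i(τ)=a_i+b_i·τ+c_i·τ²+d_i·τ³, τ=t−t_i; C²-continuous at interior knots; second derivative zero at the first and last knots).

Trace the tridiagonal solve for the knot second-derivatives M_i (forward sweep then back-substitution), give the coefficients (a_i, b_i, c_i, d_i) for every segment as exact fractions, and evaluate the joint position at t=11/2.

  seg 0: a=0 b=7791/988 c=0 d=-2851/988
  seg 1: a=5 b=-381/494 c=-8553/988 d=6711/1976
  seg 2: a=-4 b=1323/247 c=2895/247 d=-105/13
  seg 3: a=5 b=1128/247 c=-3090/247 d=3817/988
  seg 4: a=-5 b=219/247 c=5271/494 d=-1757/494
S(11/2) = -25757/7904

Δ: Δ0=5, Δ1=-9/2, Δ2=9, Δ3=-5, Δ4=8
row 1: diag=6, rhs=-57; c'=1/3, d'=-19/2
row 2: denom=6−2·1/3=16/3; d'=(81−2·-19/2)/(16/3)=75/4
row 3: denom=6−1·3/16=93/16; d'=(-84−1·75/4)/(93/16)=-548/31
row 4: denom=6−2·32/93=494/93; d'=(78−2·-548/31)/(494/93)=5271/247
back: M4=5271/247
back: M3=-548/31−32/93·5271/247=-6180/247
back: M2=75/4−3/16·-6180/247=5790/247
back: M1=-19/2−1/3·5790/247=-8553/494
M: M0=0, M1=-8553/494, M2=5790/247, M3=-6180/247, M4=5271/247, M5=0
seg 0: a=0, c=M0/2=0, d=(M1−M0)/(6·1)=-2851/988, b=Δ0−h0·(2M0+M1)/6=7791/988
seg 1: a=5, c=M1/2=-8553/988, d=(M2−M1)/(6·2)=6711/1976, b=Δ1−h1·(2M1+M2)/6=-381/494
seg 2: a=-4, c=M2/2=2895/247, d=(M3−M2)/(6·1)=-105/13, b=Δ2−h2·(2M2+M3)/6=1323/247
seg 3: a=5, c=M3/2=-3090/247, d=(M4−M3)/(6·2)=3817/988, b=Δ3−h3·(2M3+M4)/6=1128/247
seg 4: a=-5, c=M4/2=5271/494, d=(M5−M4)/(6·1)=-1757/494, b=Δ4−h4·(2M4+M5)/6=219/247
t_q=11/2 → seg 3, τ=3/2; S=5+1128/247·τ+-3090/247·τ²+3817/988·τ³=-25757/7904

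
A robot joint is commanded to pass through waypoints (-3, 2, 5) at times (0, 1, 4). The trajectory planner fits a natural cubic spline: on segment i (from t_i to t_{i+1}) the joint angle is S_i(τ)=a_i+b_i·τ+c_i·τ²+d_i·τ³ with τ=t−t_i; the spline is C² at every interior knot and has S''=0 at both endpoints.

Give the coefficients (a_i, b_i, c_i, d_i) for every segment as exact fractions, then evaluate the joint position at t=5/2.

  seg 0: a=-3 b=11/2 c=0 d=-1/2
  seg 1: a=2 b=4 c=-3/2 d=1/6
S(5/2) = 83/16

Δ: Δ0=5, Δ1=1
row 1: diag=8, rhs=-24; c'=3/8, d'=-3
back: M1=-3
M: M0=0, M1=-3, M2=0
seg 0: a=-3, c=M0/2=0, d=(M1−M0)/(6·1)=-1/2, b=Δ0−h0·(2M0+M1)/6=11/2
seg 1: a=2, c=M1/2=-3/2, d=(M2−M1)/(6·3)=1/6, b=Δ1−h1·(2M1+M2)/6=4
t_q=5/2 → seg 1, τ=3/2; S=2+4·τ+-3/2·τ²+1/6·τ³=83/16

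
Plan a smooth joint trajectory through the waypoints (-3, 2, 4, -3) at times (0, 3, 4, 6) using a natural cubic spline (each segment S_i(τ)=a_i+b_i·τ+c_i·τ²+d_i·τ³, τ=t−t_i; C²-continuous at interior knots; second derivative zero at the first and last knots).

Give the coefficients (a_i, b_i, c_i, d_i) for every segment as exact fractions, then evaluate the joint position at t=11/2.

  seg 0: a=-3 b=335/282 c=0 d=5/94
  seg 1: a=2 b=370/141 c=45/94 d=-311/282
  seg 2: a=4 b=77/282 c=-133/47 d=133/282
S(11/2) = -275/752

Δ: Δ0=5/3, Δ1=2, Δ2=-7/2
row 1: diag=8, rhs=2; c'=1/8, d'=1/4
row 2: denom=6−1·1/8=47/8; d'=(-33−1·1/4)/(47/8)=-266/47
back: M2=-266/47
back: M1=1/4−1/8·-266/47=45/47
M: M0=0, M1=45/47, M2=-266/47, M3=0
seg 0: a=-3, c=M0/2=0, d=(M1−M0)/(6·3)=5/94, b=Δ0−h0·(2M0+M1)/6=335/282
seg 1: a=2, c=M1/2=45/94, d=(M2−M1)/(6·1)=-311/282, b=Δ1−h1·(2M1+M2)/6=370/141
seg 2: a=4, c=M2/2=-133/47, d=(M3−M2)/(6·2)=133/282, b=Δ2−h2·(2M2+M3)/6=77/282
t_q=11/2 → seg 2, τ=3/2; S=4+77/282·τ+-133/47·τ²+133/282·τ³=-275/752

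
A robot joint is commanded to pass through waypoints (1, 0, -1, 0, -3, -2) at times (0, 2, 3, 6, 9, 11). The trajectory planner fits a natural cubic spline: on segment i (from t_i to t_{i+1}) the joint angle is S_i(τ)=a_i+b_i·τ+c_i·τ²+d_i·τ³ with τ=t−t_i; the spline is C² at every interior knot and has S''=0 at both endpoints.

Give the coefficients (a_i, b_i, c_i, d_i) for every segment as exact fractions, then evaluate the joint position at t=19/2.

Δ: Δ0=-1/2, Δ1=-1, Δ2=1/3, Δ3=-1, Δ4=1/2
row 1: diag=6, rhs=-3; c'=1/6, d'=-1/2
row 2: denom=8−1·1/6=47/6; d'=(8−1·-1/2)/(47/6)=51/47
row 3: denom=12−3·18/47=510/47; d'=(-8−3·51/47)/(510/47)=-529/510
row 4: denom=10−3·47/170=1559/170; d'=(9−3·-529/510)/(1559/170)=2059/1559
back: M4=2059/1559
back: M3=-529/510−47/170·2059/1559=-6559/4677
back: M2=51/47−18/47·-6559/4677=2529/1559
back: M1=-1/2−1/6·2529/1559=-1201/1559
M: M0=0, M1=-1201/1559, M2=2529/1559, M3=-6559/4677, M4=2059/1559, M5=0
seg 0: a=1, c=M0/2=0, d=(M1−M0)/(6·2)=-1201/18708, b=Δ0−h0·(2M0+M1)/6=-2275/9354
seg 1: a=0, c=M1/2=-1201/3118, d=(M2−M1)/(6·1)=1865/4677, b=Δ1−h1·(2M1+M2)/6=-9481/9354
seg 2: a=-1, c=M2/2=2529/3118, d=(M3−M2)/(6·3)=-7073/42093, b=Δ2−h2·(2M2+M3)/6=-5497/9354
seg 3: a=0, c=M3/2=-6559/9354, d=(M4−M3)/(6·3)=6368/42093, b=Δ3−h3·(2M3+M4)/6=-2413/9354
seg 4: a=-3, c=M4/2=2059/3118, d=(M5−M4)/(6·2)=-2059/18708, b=Δ4−h4·(2M4+M5)/6=-3559/9354
t_q=19/2 → seg 4, τ=1/2; S=-3+-3559/9354·τ+2059/3118·τ²+-2059/18708·τ³=-151605/49888

  seg 0: a=1 b=-2275/9354 c=0 d=-1201/18708
  seg 1: a=0 b=-9481/9354 c=-1201/3118 d=1865/4677
  seg 2: a=-1 b=-5497/9354 c=2529/3118 d=-7073/42093
  seg 3: a=0 b=-2413/9354 c=-6559/9354 d=6368/42093
  seg 4: a=-3 b=-3559/9354 c=2059/3118 d=-2059/18708
S(19/2) = -151605/49888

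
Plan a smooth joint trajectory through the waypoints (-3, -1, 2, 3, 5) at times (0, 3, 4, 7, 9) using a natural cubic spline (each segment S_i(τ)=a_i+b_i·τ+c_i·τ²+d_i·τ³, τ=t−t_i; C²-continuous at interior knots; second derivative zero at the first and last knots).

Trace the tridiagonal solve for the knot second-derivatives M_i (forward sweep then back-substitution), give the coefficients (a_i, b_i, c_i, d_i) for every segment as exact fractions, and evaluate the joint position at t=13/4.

  seg 0: a=-3 b=-211/558 c=0 d=583/5022
  seg 1: a=-1 b=769/279 c=583/558 d=-149/186
  seg 2: a=2 b=1363/558 c=-379/279 d=1097/5022
  seg 3: a=3 b=53/279 c=113/186 d=-113/1116
S(13/4) = -3073/11904

Δ: Δ0=2/3, Δ1=3, Δ2=1/3, Δ3=1
row 1: diag=8, rhs=14; c'=1/8, d'=7/4
row 2: denom=8−1·1/8=63/8; d'=(-16−1·7/4)/(63/8)=-142/63
row 3: denom=10−3·8/21=62/7; d'=(4−3·-142/63)/(62/7)=113/93
back: M3=113/93
back: M2=-142/63−8/21·113/93=-758/279
back: M1=7/4−1/8·-758/279=583/279
M: M0=0, M1=583/279, M2=-758/279, M3=113/93, M4=0
seg 0: a=-3, c=M0/2=0, d=(M1−M0)/(6·3)=583/5022, b=Δ0−h0·(2M0+M1)/6=-211/558
seg 1: a=-1, c=M1/2=583/558, d=(M2−M1)/(6·1)=-149/186, b=Δ1−h1·(2M1+M2)/6=769/279
seg 2: a=2, c=M2/2=-379/279, d=(M3−M2)/(6·3)=1097/5022, b=Δ2−h2·(2M2+M3)/6=1363/558
seg 3: a=3, c=M3/2=113/186, d=(M4−M3)/(6·2)=-113/1116, b=Δ3−h3·(2M3+M4)/6=53/279
t_q=13/4 → seg 1, τ=1/4; S=-1+769/279·τ+583/558·τ²+-149/186·τ³=-3073/11904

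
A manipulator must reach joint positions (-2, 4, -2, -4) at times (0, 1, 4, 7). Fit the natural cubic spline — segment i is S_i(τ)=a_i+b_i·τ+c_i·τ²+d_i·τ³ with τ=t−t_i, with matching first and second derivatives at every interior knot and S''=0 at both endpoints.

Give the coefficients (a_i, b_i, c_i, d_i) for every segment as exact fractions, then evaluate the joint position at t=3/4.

Δ: Δ0=6, Δ1=-2, Δ2=-2/3
row 1: diag=8, rhs=-48; c'=3/8, d'=-6
row 2: denom=12−3·3/8=87/8; d'=(8−3·-6)/(87/8)=208/87
back: M2=208/87
back: M1=-6−3/8·208/87=-200/29
M: M0=0, M1=-200/29, M2=208/87, M3=0
seg 0: a=-2, c=M0/2=0, d=(M1−M0)/(6·1)=-100/87, b=Δ0−h0·(2M0+M1)/6=622/87
seg 1: a=4, c=M1/2=-100/29, d=(M2−M1)/(6·3)=404/783, b=Δ1−h1·(2M1+M2)/6=322/87
seg 2: a=-2, c=M2/2=104/87, d=(M3−M2)/(6·3)=-104/783, b=Δ2−h2·(2M2+M3)/6=-266/87
t_q=3/4 → seg 0, τ=3/4; S=-2+622/87·τ+0·τ²+-100/87·τ³=1335/464

  seg 0: a=-2 b=622/87 c=0 d=-100/87
  seg 1: a=4 b=322/87 c=-100/29 d=404/783
  seg 2: a=-2 b=-266/87 c=104/87 d=-104/783
S(3/4) = 1335/464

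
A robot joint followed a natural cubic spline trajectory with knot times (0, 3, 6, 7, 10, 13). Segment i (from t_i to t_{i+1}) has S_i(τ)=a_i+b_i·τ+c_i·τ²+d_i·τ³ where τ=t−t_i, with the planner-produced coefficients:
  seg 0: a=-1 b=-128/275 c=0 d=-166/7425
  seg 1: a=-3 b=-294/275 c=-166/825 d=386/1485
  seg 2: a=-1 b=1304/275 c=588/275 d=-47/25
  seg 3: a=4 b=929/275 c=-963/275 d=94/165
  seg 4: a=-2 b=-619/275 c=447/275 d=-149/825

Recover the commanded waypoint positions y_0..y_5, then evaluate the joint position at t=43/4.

y_0 = S_0(0) = a_0 = -1
y_1 = S_1(0) = a_1 = -3
y_2 = S_2(0) = a_2 = -1
y_3 = S_3(0) = a_3 = 4
y_4 = S_4(0) = a_4 = -2
y_5 = S_4(3) = 1
t_q=43/4 is in segment 4 (τ=3/4); S_4(τ)=-50161/17600

y_0=-1 y_1=-3 y_2=-1 y_3=4 y_4=-2 y_5=1
S(43/4) = -50161/17600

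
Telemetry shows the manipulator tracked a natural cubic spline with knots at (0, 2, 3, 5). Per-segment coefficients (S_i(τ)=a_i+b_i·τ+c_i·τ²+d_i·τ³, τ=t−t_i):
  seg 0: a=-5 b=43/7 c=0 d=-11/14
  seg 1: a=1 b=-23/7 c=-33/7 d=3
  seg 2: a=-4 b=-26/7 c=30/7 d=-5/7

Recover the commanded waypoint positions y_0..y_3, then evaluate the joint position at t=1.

y_0=-5 y_1=1 y_2=-4 y_3=0
S(1) = 5/14

y_0 = S_0(0) = a_0 = -5
y_1 = S_1(0) = a_1 = 1
y_2 = S_2(0) = a_2 = -4
y_3 = S_2(2) = 0
t_q=1 is in segment 0 (τ=1); S_0(τ)=5/14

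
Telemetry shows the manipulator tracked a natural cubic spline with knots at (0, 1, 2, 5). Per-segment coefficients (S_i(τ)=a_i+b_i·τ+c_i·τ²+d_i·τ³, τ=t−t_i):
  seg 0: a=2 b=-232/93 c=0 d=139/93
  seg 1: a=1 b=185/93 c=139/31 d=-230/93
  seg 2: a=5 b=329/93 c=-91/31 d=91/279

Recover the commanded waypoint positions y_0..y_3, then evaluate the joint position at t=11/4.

y_0 = S_0(0) = a_0 = 2
y_1 = S_1(0) = a_1 = 1
y_2 = S_2(0) = a_2 = 5
y_3 = S_2(3) = -2
t_q=11/4 is in segment 2 (τ=3/4); S_2(τ)=12181/1984

y_0=2 y_1=1 y_2=5 y_3=-2
S(11/4) = 12181/1984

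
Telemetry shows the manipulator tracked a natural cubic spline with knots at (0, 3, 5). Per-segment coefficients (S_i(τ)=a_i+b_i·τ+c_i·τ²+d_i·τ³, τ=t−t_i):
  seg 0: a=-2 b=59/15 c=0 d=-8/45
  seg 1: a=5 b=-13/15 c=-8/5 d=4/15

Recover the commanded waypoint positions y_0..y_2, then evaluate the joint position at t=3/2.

y_0=-2 y_1=5 y_2=-1
S(3/2) = 33/10

y_0 = S_0(0) = a_0 = -2
y_1 = S_1(0) = a_1 = 5
y_2 = S_1(2) = -1
t_q=3/2 is in segment 0 (τ=3/2); S_0(τ)=33/10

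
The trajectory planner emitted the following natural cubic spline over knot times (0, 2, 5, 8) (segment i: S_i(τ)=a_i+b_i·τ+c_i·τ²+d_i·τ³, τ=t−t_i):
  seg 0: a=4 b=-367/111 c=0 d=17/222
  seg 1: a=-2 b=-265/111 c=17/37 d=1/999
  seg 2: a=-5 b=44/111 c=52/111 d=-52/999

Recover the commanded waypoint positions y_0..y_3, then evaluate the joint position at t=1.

y_0 = S_0(0) = a_0 = 4
y_1 = S_1(0) = a_1 = -2
y_2 = S_2(0) = a_2 = -5
y_3 = S_2(3) = -1
t_q=1 is in segment 0 (τ=1); S_0(τ)=57/74

y_0=4 y_1=-2 y_2=-5 y_3=-1
S(1) = 57/74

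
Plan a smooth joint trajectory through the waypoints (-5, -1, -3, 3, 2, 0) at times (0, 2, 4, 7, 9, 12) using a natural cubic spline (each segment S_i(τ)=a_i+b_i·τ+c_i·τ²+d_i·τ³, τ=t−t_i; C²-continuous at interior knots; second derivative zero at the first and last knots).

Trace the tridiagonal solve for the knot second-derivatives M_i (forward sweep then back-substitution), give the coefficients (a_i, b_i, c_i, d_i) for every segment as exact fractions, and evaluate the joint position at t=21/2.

  seg 0: a=-5 b=4955/1644 c=0 d=-1667/6576
  seg 1: a=-1 b=-23/822 c=-1667/1096 d=3403/6576
  seg 2: a=-3 b=161/1644 c=217/137 d=-4685/14796
  seg 3: a=3 b=865/822 c=-2081/1644 d=805/3288
  seg 4: a=2 b=-147/137 c=167/822 d=-167/7398
S(21/2) = 1691/2192

Δ: Δ0=2, Δ1=-1, Δ2=2, Δ3=-1/2, Δ4=-2/3
row 1: diag=8, rhs=-18; c'=1/4, d'=-9/4
row 2: denom=10−2·1/4=19/2; d'=(18−2·-9/4)/(19/2)=45/19
row 3: denom=10−3·6/19=172/19; d'=(-15−3·45/19)/(172/19)=-105/43
row 4: denom=10−2·19/86=411/43; d'=(-1−2·-105/43)/(411/43)=167/411
back: M4=167/411
back: M3=-105/43−19/86·167/411=-2081/822
back: M2=45/19−6/19·-2081/822=434/137
back: M1=-9/4−1/4·434/137=-1667/548
M: M0=0, M1=-1667/548, M2=434/137, M3=-2081/822, M4=167/411, M5=0
seg 0: a=-5, c=M0/2=0, d=(M1−M0)/(6·2)=-1667/6576, b=Δ0−h0·(2M0+M1)/6=4955/1644
seg 1: a=-1, c=M1/2=-1667/1096, d=(M2−M1)/(6·2)=3403/6576, b=Δ1−h1·(2M1+M2)/6=-23/822
seg 2: a=-3, c=M2/2=217/137, d=(M3−M2)/(6·3)=-4685/14796, b=Δ2−h2·(2M2+M3)/6=161/1644
seg 3: a=3, c=M3/2=-2081/1644, d=(M4−M3)/(6·2)=805/3288, b=Δ3−h3·(2M3+M4)/6=865/822
seg 4: a=2, c=M4/2=167/822, d=(M5−M4)/(6·3)=-167/7398, b=Δ4−h4·(2M4+M5)/6=-147/137
t_q=21/2 → seg 4, τ=3/2; S=2+-147/137·τ+167/822·τ²+-167/7398·τ³=1691/2192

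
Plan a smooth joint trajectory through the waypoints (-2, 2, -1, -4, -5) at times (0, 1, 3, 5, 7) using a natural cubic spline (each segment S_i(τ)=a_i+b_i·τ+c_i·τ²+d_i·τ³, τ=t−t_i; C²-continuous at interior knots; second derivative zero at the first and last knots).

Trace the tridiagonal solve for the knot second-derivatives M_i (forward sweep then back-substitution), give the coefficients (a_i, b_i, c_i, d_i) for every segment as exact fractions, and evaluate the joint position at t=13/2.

  seg 0: a=-2 b=819/164 c=0 d=-163/164
  seg 1: a=2 b=165/82 c=-489/164 d=201/328
  seg 2: a=-1 b=-105/41 c=57/82 d=-27/328
  seg 3: a=-4 b=-63/82 c=33/164 d=-11/328
S(13/2) = -12629/2624

Δ: Δ0=4, Δ1=-3/2, Δ2=-3/2, Δ3=-1/2
row 1: diag=6, rhs=-33; c'=1/3, d'=-11/2
row 2: denom=8−2·1/3=22/3; d'=(0−2·-11/2)/(22/3)=3/2
row 3: denom=8−2·3/11=82/11; d'=(6−2·3/2)/(82/11)=33/82
back: M3=33/82
back: M2=3/2−3/11·33/82=57/41
back: M1=-11/2−1/3·57/41=-489/82
M: M0=0, M1=-489/82, M2=57/41, M3=33/82, M4=0
seg 0: a=-2, c=M0/2=0, d=(M1−M0)/(6·1)=-163/164, b=Δ0−h0·(2M0+M1)/6=819/164
seg 1: a=2, c=M1/2=-489/164, d=(M2−M1)/(6·2)=201/328, b=Δ1−h1·(2M1+M2)/6=165/82
seg 2: a=-1, c=M2/2=57/82, d=(M3−M2)/(6·2)=-27/328, b=Δ2−h2·(2M2+M3)/6=-105/41
seg 3: a=-4, c=M3/2=33/164, d=(M4−M3)/(6·2)=-11/328, b=Δ3−h3·(2M3+M4)/6=-63/82
t_q=13/2 → seg 3, τ=3/2; S=-4+-63/82·τ+33/164·τ²+-11/328·τ³=-12629/2624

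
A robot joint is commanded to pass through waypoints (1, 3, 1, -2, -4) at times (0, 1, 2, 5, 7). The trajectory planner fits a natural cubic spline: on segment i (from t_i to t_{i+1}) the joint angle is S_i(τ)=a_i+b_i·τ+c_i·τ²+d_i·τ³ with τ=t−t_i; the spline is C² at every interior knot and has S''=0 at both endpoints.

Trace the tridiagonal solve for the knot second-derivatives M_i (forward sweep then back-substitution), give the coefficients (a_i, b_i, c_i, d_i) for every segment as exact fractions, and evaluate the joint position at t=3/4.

Δ: Δ0=2, Δ1=-2, Δ2=-1, Δ3=-1
row 1: diag=4, rhs=-24; c'=1/4, d'=-6
row 2: denom=8−1·1/4=31/4; d'=(6−1·-6)/(31/4)=48/31
row 3: denom=10−3·12/31=274/31; d'=(0−3·48/31)/(274/31)=-72/137
back: M3=-72/137
back: M2=48/31−12/31·-72/137=240/137
back: M1=-6−1/4·240/137=-882/137
M: M0=0, M1=-882/137, M2=240/137, M3=-72/137, M4=0
seg 0: a=1, c=M0/2=0, d=(M1−M0)/(6·1)=-147/137, b=Δ0−h0·(2M0+M1)/6=421/137
seg 1: a=3, c=M1/2=-441/137, d=(M2−M1)/(6·1)=187/137, b=Δ1−h1·(2M1+M2)/6=-20/137
seg 2: a=1, c=M2/2=120/137, d=(M3−M2)/(6·3)=-52/411, b=Δ2−h2·(2M2+M3)/6=-341/137
seg 3: a=-2, c=M3/2=-36/137, d=(M4−M3)/(6·2)=6/137, b=Δ3−h3·(2M3+M4)/6=-89/137
t_q=3/4 → seg 0, τ=3/4; S=1+421/137·τ+0·τ²+-147/137·τ³=25007/8768

  seg 0: a=1 b=421/137 c=0 d=-147/137
  seg 1: a=3 b=-20/137 c=-441/137 d=187/137
  seg 2: a=1 b=-341/137 c=120/137 d=-52/411
  seg 3: a=-2 b=-89/137 c=-36/137 d=6/137
S(3/4) = 25007/8768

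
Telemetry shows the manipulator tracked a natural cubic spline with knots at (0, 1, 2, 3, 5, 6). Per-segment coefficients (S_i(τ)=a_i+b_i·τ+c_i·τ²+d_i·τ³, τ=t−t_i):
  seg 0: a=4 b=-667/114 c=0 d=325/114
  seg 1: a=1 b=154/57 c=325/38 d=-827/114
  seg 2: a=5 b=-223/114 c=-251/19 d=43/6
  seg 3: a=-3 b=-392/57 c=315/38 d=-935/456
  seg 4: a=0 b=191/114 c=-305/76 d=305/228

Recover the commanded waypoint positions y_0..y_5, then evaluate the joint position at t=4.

y_0=4 y_1=1 y_2=5 y_3=-3 y_4=0 y_5=-1
S(4) = -553/152

y_0 = S_0(0) = a_0 = 4
y_1 = S_1(0) = a_1 = 1
y_2 = S_2(0) = a_2 = 5
y_3 = S_3(0) = a_3 = -3
y_4 = S_4(0) = a_4 = 0
y_5 = S_4(1) = -1
t_q=4 is in segment 3 (τ=1); S_3(τ)=-553/152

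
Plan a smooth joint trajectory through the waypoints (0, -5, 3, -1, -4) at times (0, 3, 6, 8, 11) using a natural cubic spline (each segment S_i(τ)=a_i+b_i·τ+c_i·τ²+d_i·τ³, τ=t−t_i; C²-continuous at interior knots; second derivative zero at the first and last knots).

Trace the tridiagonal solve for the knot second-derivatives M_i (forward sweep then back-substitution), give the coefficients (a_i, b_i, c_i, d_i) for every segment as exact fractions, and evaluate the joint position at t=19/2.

  seg 0: a=0 b=-192/59 c=0 d=281/1593
  seg 1: a=-5 b=89/59 c=281/177 d=-638/1593
  seg 2: a=3 b=13/59 c=-119/59 d=107/236
  seg 3: a=-1 b=-142/59 c=83/118 d=-83/1062
S(19/2) = -3107/944

Δ: Δ0=-5/3, Δ1=8/3, Δ2=-2, Δ3=-1
row 1: diag=12, rhs=26; c'=1/4, d'=13/6
row 2: denom=10−3·1/4=37/4; d'=(-28−3·13/6)/(37/4)=-138/37
row 3: denom=10−2·8/37=354/37; d'=(6−2·-138/37)/(354/37)=83/59
back: M3=83/59
back: M2=-138/37−8/37·83/59=-238/59
back: M1=13/6−1/4·-238/59=562/177
M: M0=0, M1=562/177, M2=-238/59, M3=83/59, M4=0
seg 0: a=0, c=M0/2=0, d=(M1−M0)/(6·3)=281/1593, b=Δ0−h0·(2M0+M1)/6=-192/59
seg 1: a=-5, c=M1/2=281/177, d=(M2−M1)/(6·3)=-638/1593, b=Δ1−h1·(2M1+M2)/6=89/59
seg 2: a=3, c=M2/2=-119/59, d=(M3−M2)/(6·2)=107/236, b=Δ2−h2·(2M2+M3)/6=13/59
seg 3: a=-1, c=M3/2=83/118, d=(M4−M3)/(6·3)=-83/1062, b=Δ3−h3·(2M3+M4)/6=-142/59
t_q=19/2 → seg 3, τ=3/2; S=-1+-142/59·τ+83/118·τ²+-83/1062·τ³=-3107/944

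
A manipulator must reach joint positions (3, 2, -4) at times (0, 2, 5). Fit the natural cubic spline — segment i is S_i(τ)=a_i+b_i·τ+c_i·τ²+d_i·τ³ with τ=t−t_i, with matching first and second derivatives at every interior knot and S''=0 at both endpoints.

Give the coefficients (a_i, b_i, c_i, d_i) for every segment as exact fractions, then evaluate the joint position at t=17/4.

Δ: Δ0=-1/2, Δ1=-2
row 1: diag=10, rhs=-9; c'=3/10, d'=-9/10
back: M1=-9/10
M: M0=0, M1=-9/10, M2=0
seg 0: a=3, c=M0/2=0, d=(M1−M0)/(6·2)=-3/40, b=Δ0−h0·(2M0+M1)/6=-1/5
seg 1: a=2, c=M1/2=-9/20, d=(M2−M1)/(6·3)=1/20, b=Δ1−h1·(2M1+M2)/6=-11/10
t_q=17/4 → seg 1, τ=9/4; S=2+-11/10·τ+-9/20·τ²+1/20·τ³=-559/256

  seg 0: a=3 b=-1/5 c=0 d=-3/40
  seg 1: a=2 b=-11/10 c=-9/20 d=1/20
S(17/4) = -559/256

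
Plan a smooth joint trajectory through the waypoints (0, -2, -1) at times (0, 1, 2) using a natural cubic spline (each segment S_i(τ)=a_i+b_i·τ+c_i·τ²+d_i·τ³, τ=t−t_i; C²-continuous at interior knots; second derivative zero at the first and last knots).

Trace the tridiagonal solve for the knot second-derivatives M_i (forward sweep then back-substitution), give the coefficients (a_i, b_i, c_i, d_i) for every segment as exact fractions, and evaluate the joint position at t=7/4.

  seg 0: a=0 b=-11/4 c=0 d=3/4
  seg 1: a=-2 b=-1/2 c=9/4 d=-3/4
S(7/4) = -365/256

Δ: Δ0=-2, Δ1=1
row 1: diag=4, rhs=18; c'=1/4, d'=9/2
back: M1=9/2
M: M0=0, M1=9/2, M2=0
seg 0: a=0, c=M0/2=0, d=(M1−M0)/(6·1)=3/4, b=Δ0−h0·(2M0+M1)/6=-11/4
seg 1: a=-2, c=M1/2=9/4, d=(M2−M1)/(6·1)=-3/4, b=Δ1−h1·(2M1+M2)/6=-1/2
t_q=7/4 → seg 1, τ=3/4; S=-2+-1/2·τ+9/4·τ²+-3/4·τ³=-365/256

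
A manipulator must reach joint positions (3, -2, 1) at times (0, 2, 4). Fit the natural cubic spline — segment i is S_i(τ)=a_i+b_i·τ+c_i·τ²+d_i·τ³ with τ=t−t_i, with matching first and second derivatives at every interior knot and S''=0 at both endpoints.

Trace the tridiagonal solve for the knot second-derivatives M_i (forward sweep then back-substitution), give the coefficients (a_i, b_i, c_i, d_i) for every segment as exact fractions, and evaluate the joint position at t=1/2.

  seg 0: a=3 b=-7/2 c=0 d=1/4
  seg 1: a=-2 b=-1/2 c=3/2 d=-1/4
S(1/2) = 41/32

Δ: Δ0=-5/2, Δ1=3/2
row 1: diag=8, rhs=24; c'=1/4, d'=3
back: M1=3
M: M0=0, M1=3, M2=0
seg 0: a=3, c=M0/2=0, d=(M1−M0)/(6·2)=1/4, b=Δ0−h0·(2M0+M1)/6=-7/2
seg 1: a=-2, c=M1/2=3/2, d=(M2−M1)/(6·2)=-1/4, b=Δ1−h1·(2M1+M2)/6=-1/2
t_q=1/2 → seg 0, τ=1/2; S=3+-7/2·τ+0·τ²+1/4·τ³=41/32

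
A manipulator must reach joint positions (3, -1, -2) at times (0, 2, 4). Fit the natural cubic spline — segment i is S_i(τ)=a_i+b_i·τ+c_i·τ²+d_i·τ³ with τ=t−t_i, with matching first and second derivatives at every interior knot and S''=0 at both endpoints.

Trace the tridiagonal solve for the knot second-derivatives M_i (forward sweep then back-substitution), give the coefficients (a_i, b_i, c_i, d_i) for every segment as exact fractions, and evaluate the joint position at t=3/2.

Δ: Δ0=-2, Δ1=-1/2
row 1: diag=8, rhs=9; c'=1/4, d'=9/8
back: M1=9/8
M: M0=0, M1=9/8, M2=0
seg 0: a=3, c=M0/2=0, d=(M1−M0)/(6·2)=3/32, b=Δ0−h0·(2M0+M1)/6=-19/8
seg 1: a=-1, c=M1/2=9/16, d=(M2−M1)/(6·2)=-3/32, b=Δ1−h1·(2M1+M2)/6=-5/4
t_q=3/2 → seg 0, τ=3/2; S=3+-19/8·τ+0·τ²+3/32·τ³=-63/256

  seg 0: a=3 b=-19/8 c=0 d=3/32
  seg 1: a=-1 b=-5/4 c=9/16 d=-3/32
S(3/2) = -63/256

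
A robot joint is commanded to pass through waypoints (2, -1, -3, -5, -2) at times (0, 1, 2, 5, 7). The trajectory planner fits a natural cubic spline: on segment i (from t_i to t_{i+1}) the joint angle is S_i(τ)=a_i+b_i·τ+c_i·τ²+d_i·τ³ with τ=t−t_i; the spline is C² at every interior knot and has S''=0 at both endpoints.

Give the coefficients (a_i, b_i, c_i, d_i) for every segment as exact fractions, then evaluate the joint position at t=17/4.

  seg 0: a=2 b=-5317/1644 c=0 d=385/1644
  seg 1: a=-1 b=-2081/822 c=385/548 d=-281/1644
  seg 2: a=-3 b=-2695/1644 c=26/137 d=221/4932
  seg 3: a=-5 b=583/822 c=325/548 d=-325/3288
S(17/4) = -182979/35072

Δ: Δ0=-3, Δ1=-2, Δ2=-2/3, Δ3=3/2
row 1: diag=4, rhs=6; c'=1/4, d'=3/2
row 2: denom=8−1·1/4=31/4; d'=(8−1·3/2)/(31/4)=26/31
row 3: denom=10−3·12/31=274/31; d'=(13−3·26/31)/(274/31)=325/274
back: M3=325/274
back: M2=26/31−12/31·325/274=52/137
back: M1=3/2−1/4·52/137=385/274
M: M0=0, M1=385/274, M2=52/137, M3=325/274, M4=0
seg 0: a=2, c=M0/2=0, d=(M1−M0)/(6·1)=385/1644, b=Δ0−h0·(2M0+M1)/6=-5317/1644
seg 1: a=-1, c=M1/2=385/548, d=(M2−M1)/(6·1)=-281/1644, b=Δ1−h1·(2M1+M2)/6=-2081/822
seg 2: a=-3, c=M2/2=26/137, d=(M3−M2)/(6·3)=221/4932, b=Δ2−h2·(2M2+M3)/6=-2695/1644
seg 3: a=-5, c=M3/2=325/548, d=(M4−M3)/(6·2)=-325/3288, b=Δ3−h3·(2M3+M4)/6=583/822
t_q=17/4 → seg 2, τ=9/4; S=-3+-2695/1644·τ+26/137·τ²+221/4932·τ³=-182979/35072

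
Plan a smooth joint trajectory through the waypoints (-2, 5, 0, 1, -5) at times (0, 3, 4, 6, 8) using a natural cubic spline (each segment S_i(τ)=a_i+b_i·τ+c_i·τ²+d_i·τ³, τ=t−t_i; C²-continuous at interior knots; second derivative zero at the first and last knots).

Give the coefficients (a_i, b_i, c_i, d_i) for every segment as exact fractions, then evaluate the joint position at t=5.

  seg 0: a=-2 b=5771/1032 c=0 d=-1121/3096
  seg 1: a=5 b=-2159/516 c=-1121/344 d=2521/1032
  seg 2: a=0 b=-3481/1032 c=175/43 d=-4403/4128
  seg 3: a=1 b=55/516 c=-1603/688 d=1603/4128
S(5) = -509/1376

Δ: Δ0=7/3, Δ1=-5, Δ2=1/2, Δ3=-3
row 1: diag=8, rhs=-44; c'=1/8, d'=-11/2
row 2: denom=6−1·1/8=47/8; d'=(33−1·-11/2)/(47/8)=308/47
row 3: denom=8−2·16/47=344/47; d'=(-21−2·308/47)/(344/47)=-1603/344
back: M3=-1603/344
back: M2=308/47−16/47·-1603/344=350/43
back: M1=-11/2−1/8·350/43=-1121/172
M: M0=0, M1=-1121/172, M2=350/43, M3=-1603/344, M4=0
seg 0: a=-2, c=M0/2=0, d=(M1−M0)/(6·3)=-1121/3096, b=Δ0−h0·(2M0+M1)/6=5771/1032
seg 1: a=5, c=M1/2=-1121/344, d=(M2−M1)/(6·1)=2521/1032, b=Δ1−h1·(2M1+M2)/6=-2159/516
seg 2: a=0, c=M2/2=175/43, d=(M3−M2)/(6·2)=-4403/4128, b=Δ2−h2·(2M2+M3)/6=-3481/1032
seg 3: a=1, c=M3/2=-1603/688, d=(M4−M3)/(6·2)=1603/4128, b=Δ3−h3·(2M3+M4)/6=55/516
t_q=5 → seg 2, τ=1; S=0+-3481/1032·τ+175/43·τ²+-4403/4128·τ³=-509/1376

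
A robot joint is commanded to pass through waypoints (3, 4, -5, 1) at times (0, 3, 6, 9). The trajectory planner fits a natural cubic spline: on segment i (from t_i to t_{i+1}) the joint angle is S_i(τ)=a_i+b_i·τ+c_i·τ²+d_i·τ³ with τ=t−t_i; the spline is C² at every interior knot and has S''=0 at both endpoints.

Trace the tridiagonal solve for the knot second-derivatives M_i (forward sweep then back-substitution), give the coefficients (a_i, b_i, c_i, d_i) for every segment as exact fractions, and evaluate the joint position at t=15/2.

  seg 0: a=3 b=14/9 c=0 d=-11/81
  seg 1: a=4 b=-19/9 c=-11/9 d=25/81
  seg 2: a=-5 b=-10/9 c=14/9 d=-14/81
S(15/2) = -15/4

Δ: Δ0=1/3, Δ1=-3, Δ2=2
row 1: diag=12, rhs=-20; c'=1/4, d'=-5/3
row 2: denom=12−3·1/4=45/4; d'=(30−3·-5/3)/(45/4)=28/9
back: M2=28/9
back: M1=-5/3−1/4·28/9=-22/9
M: M0=0, M1=-22/9, M2=28/9, M3=0
seg 0: a=3, c=M0/2=0, d=(M1−M0)/(6·3)=-11/81, b=Δ0−h0·(2M0+M1)/6=14/9
seg 1: a=4, c=M1/2=-11/9, d=(M2−M1)/(6·3)=25/81, b=Δ1−h1·(2M1+M2)/6=-19/9
seg 2: a=-5, c=M2/2=14/9, d=(M3−M2)/(6·3)=-14/81, b=Δ2−h2·(2M2+M3)/6=-10/9
t_q=15/2 → seg 2, τ=3/2; S=-5+-10/9·τ+14/9·τ²+-14/81·τ³=-15/4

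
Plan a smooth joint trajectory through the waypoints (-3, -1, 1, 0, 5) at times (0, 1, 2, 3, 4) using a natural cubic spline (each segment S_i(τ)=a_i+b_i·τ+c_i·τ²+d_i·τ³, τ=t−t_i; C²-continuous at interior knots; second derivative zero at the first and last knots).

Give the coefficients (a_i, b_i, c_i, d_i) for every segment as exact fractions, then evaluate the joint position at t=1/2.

  seg 0: a=-3 b=47/28 c=0 d=9/28
  seg 1: a=-1 b=37/14 c=27/28 d=-45/28
  seg 2: a=1 b=-1/4 c=-27/7 d=87/28
  seg 3: a=0 b=19/14 c=153/28 d=-51/28
S(1/2) = -475/224

Δ: Δ0=2, Δ1=2, Δ2=-1, Δ3=5
row 1: diag=4, rhs=0; c'=1/4, d'=0
row 2: denom=4−1·1/4=15/4; d'=(-18−1·0)/(15/4)=-24/5
row 3: denom=4−1·4/15=56/15; d'=(36−1·-24/5)/(56/15)=153/14
back: M3=153/14
back: M2=-24/5−4/15·153/14=-54/7
back: M1=0−1/4·-54/7=27/14
M: M0=0, M1=27/14, M2=-54/7, M3=153/14, M4=0
seg 0: a=-3, c=M0/2=0, d=(M1−M0)/(6·1)=9/28, b=Δ0−h0·(2M0+M1)/6=47/28
seg 1: a=-1, c=M1/2=27/28, d=(M2−M1)/(6·1)=-45/28, b=Δ1−h1·(2M1+M2)/6=37/14
seg 2: a=1, c=M2/2=-27/7, d=(M3−M2)/(6·1)=87/28, b=Δ2−h2·(2M2+M3)/6=-1/4
seg 3: a=0, c=M3/2=153/28, d=(M4−M3)/(6·1)=-51/28, b=Δ3−h3·(2M3+M4)/6=19/14
t_q=1/2 → seg 0, τ=1/2; S=-3+47/28·τ+0·τ²+9/28·τ³=-475/224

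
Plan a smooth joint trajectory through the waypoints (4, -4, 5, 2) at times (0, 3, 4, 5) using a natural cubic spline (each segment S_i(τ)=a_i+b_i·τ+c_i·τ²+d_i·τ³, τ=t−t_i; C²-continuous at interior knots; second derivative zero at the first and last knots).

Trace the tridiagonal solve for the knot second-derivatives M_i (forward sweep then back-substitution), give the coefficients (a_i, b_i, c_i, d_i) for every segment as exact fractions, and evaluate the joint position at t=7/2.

  seg 0: a=4 b=-776/93 c=0 d=176/279
  seg 1: a=-4 b=808/93 c=176/31 d=-499/93
  seg 2: a=5 b=367/93 c=-323/31 d=323/93
S(7/2) = 271/248

Δ: Δ0=-8/3, Δ1=9, Δ2=-3
row 1: diag=8, rhs=70; c'=1/8, d'=35/4
row 2: denom=4−1·1/8=31/8; d'=(-72−1·35/4)/(31/8)=-646/31
back: M2=-646/31
back: M1=35/4−1/8·-646/31=352/31
M: M0=0, M1=352/31, M2=-646/31, M3=0
seg 0: a=4, c=M0/2=0, d=(M1−M0)/(6·3)=176/279, b=Δ0−h0·(2M0+M1)/6=-776/93
seg 1: a=-4, c=M1/2=176/31, d=(M2−M1)/(6·1)=-499/93, b=Δ1−h1·(2M1+M2)/6=808/93
seg 2: a=5, c=M2/2=-323/31, d=(M3−M2)/(6·1)=323/93, b=Δ2−h2·(2M2+M3)/6=367/93
t_q=7/2 → seg 1, τ=1/2; S=-4+808/93·τ+176/31·τ²+-499/93·τ³=271/248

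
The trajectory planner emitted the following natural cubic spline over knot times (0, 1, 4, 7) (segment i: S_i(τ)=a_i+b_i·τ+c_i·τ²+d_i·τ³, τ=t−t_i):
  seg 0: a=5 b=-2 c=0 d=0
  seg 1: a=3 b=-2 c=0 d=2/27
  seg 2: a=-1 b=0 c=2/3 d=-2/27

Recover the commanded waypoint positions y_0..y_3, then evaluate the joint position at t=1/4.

y_0=5 y_1=3 y_2=-1 y_3=3
S(1/4) = 9/2

y_0 = S_0(0) = a_0 = 5
y_1 = S_1(0) = a_1 = 3
y_2 = S_2(0) = a_2 = -1
y_3 = S_2(3) = 3
t_q=1/4 is in segment 0 (τ=1/4); S_0(τ)=9/2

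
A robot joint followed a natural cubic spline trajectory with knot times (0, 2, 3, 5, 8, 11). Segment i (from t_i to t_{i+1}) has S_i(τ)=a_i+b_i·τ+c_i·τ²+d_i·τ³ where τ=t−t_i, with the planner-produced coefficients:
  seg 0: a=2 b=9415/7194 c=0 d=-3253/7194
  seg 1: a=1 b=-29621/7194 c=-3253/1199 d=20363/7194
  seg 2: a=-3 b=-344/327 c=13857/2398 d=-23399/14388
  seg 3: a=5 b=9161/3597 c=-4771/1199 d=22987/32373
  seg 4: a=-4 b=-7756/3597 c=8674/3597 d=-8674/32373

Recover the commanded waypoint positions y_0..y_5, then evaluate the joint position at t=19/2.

y_0 = S_0(0) = a_0 = 2
y_1 = S_1(0) = a_1 = 1
y_2 = S_2(0) = a_2 = -3
y_3 = S_3(0) = a_3 = 5
y_4 = S_4(0) = a_4 = -4
y_5 = S_4(3) = 4
t_q=19/2 is in segment 4 (τ=3/2); S_4(τ)=-13011/4796

y_0=2 y_1=1 y_2=-3 y_3=5 y_4=-4 y_5=4
S(19/2) = -13011/4796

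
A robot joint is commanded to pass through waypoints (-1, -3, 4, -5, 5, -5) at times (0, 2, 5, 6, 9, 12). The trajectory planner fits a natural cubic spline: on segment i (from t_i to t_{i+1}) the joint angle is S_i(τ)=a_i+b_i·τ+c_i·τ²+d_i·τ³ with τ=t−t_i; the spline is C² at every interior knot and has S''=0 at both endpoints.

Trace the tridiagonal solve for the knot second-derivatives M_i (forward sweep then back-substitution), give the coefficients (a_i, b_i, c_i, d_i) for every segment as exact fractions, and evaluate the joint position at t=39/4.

Δ: Δ0=-1, Δ1=7/3, Δ2=-9, Δ3=10/3, Δ4=-10/3
row 1: diag=10, rhs=20; c'=3/10, d'=2
row 2: denom=8−3·3/10=71/10; d'=(-68−3·2)/(71/10)=-740/71
row 3: denom=8−1·10/71=558/71; d'=(74−1·-740/71)/(558/71)=333/31
row 4: denom=12−3·71/186=673/62; d'=(-40−3·333/31)/(673/62)=-4478/673
back: M4=-4478/673
back: M3=333/31−71/186·-4478/673=26816/2019
back: M2=-740/71−10/71·26816/2019=-24820/2019
back: M1=2−3/10·-24820/2019=3828/673
M: M0=0, M1=3828/673, M2=-24820/2019, M3=26816/2019, M4=-4478/673, M5=0
seg 0: a=-1, c=M0/2=0, d=(M1−M0)/(6·2)=319/673, b=Δ0−h0·(2M0+M1)/6=-1949/673
seg 1: a=-3, c=M1/2=1914/673, d=(M2−M1)/(6·3)=-18152/18171, b=Δ1−h1·(2M1+M2)/6=1879/673
seg 2: a=4, c=M2/2=-12410/2019, d=(M3−M2)/(6·1)=8606/2019, b=Δ2−h2·(2M2+M3)/6=-4789/673
seg 3: a=-5, c=M3/2=13408/2019, d=(M4−M3)/(6·3)=-20125/18171, b=Δ3−h3·(2M3+M4)/6=-13369/2019
seg 4: a=5, c=M4/2=-2239/673, d=(M5−M4)/(6·3)=2239/6057, b=Δ4−h4·(2M4+M5)/6=6704/2019
t_q=39/4 → seg 4, τ=3/4; S=5+6704/2019·τ+-2239/673·τ²+2239/6057·τ³=248737/43072

  seg 0: a=-1 b=-1949/673 c=0 d=319/673
  seg 1: a=-3 b=1879/673 c=1914/673 d=-18152/18171
  seg 2: a=4 b=-4789/673 c=-12410/2019 d=8606/2019
  seg 3: a=-5 b=-13369/2019 c=13408/2019 d=-20125/18171
  seg 4: a=5 b=6704/2019 c=-2239/673 d=2239/6057
S(39/4) = 248737/43072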